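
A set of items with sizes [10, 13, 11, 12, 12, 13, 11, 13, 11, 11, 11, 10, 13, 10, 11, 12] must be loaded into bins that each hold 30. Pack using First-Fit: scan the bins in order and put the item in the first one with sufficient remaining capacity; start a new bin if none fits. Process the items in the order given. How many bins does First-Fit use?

8

bin 1: place 10, 20 left
bin 1: place 13, 7 left
bin 2: place 11, 19 left
bin 2: place 12, 7 left
bin 3: place 12, 18 left
bin 3: place 13, 5 left
bin 4: place 11, 19 left
bin 4: place 13, 6 left
bin 5: place 11, 19 left
bin 5: place 11, 8 left
bin 6: place 11, 19 left
bin 6: place 10, 9 left
bin 7: place 13, 17 left
bin 7: place 10, 7 left
bin 8: place 11, 19 left
bin 8: place 12, 7 left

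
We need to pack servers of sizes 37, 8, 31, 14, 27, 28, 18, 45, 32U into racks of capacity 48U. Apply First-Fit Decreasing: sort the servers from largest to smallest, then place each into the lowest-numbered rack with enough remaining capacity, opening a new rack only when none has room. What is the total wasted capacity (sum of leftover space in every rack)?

Sorted descending: 45, 37, 32, 31, 28, 27, 18, 14, 8.
rack 1: place 45U, 3U left
rack 2: place 37U, 11U left
rack 3: place 32U, 16U left
rack 4: place 31U, 17U left
rack 5: place 28U, 20U left
rack 6: place 27U, 21U left
rack 5: place 18U, 2U left
rack 3: place 14U, 2U left
rack 2: place 8U, 3U left
6 racks × 48U = 288U; used 240U; unused 48U.

48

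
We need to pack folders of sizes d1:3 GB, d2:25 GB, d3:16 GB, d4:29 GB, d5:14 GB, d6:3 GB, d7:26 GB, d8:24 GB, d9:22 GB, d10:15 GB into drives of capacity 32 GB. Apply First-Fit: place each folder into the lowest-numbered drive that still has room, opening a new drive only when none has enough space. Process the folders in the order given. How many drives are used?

d1 (3 GB) → drive 1 (remaining 29 GB)
d2 (25 GB) → drive 1 (remaining 4 GB)
d3 (16 GB) → drive 2 (remaining 16 GB)
d4 (29 GB) → drive 3 (remaining 3 GB)
d5 (14 GB) → drive 2 (remaining 2 GB)
d6 (3 GB) → drive 1 (remaining 1 GB)
d7 (26 GB) → drive 4 (remaining 6 GB)
d8 (24 GB) → drive 5 (remaining 8 GB)
d9 (22 GB) → drive 6 (remaining 10 GB)
d10 (15 GB) → drive 7 (remaining 17 GB)

7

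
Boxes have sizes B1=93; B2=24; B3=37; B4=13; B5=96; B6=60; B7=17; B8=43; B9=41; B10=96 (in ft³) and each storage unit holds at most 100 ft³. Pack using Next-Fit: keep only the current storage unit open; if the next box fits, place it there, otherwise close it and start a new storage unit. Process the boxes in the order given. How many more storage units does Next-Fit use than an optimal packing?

Next-Fit: [93] [24,37,13] [96] [60,17] [43,41] [96] → 6 storage units.
Total size 520 ft³; any packing needs at least ⌈520/100⌉ = 6 storage units.
So 6 is already optimal.

0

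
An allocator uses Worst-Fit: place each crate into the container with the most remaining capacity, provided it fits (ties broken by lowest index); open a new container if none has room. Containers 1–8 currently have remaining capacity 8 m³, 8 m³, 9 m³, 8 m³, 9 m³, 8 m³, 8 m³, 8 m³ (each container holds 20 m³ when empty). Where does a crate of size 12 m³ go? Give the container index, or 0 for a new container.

No container has ≥ 12 m³ free, so a new container is opened.

0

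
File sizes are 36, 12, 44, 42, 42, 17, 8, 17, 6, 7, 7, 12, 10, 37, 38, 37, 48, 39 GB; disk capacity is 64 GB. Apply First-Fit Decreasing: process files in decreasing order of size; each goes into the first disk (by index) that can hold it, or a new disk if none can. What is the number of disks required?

9

Sorted descending: 48, 44, 42, 42, 39, 38, 37, 37, 36, 17, 17, 12, 12, 10, 8, 7, 7, 6.
disk 1: place 48 GB, 16 GB left
disk 2: place 44 GB, 20 GB left
disk 3: place 42 GB, 22 GB left
disk 4: place 42 GB, 22 GB left
disk 5: place 39 GB, 25 GB left
disk 6: place 38 GB, 26 GB left
disk 7: place 37 GB, 27 GB left
disk 8: place 37 GB, 27 GB left
disk 9: place 36 GB, 28 GB left
disk 2: place 17 GB, 3 GB left
disk 3: place 17 GB, 5 GB left
disk 1: place 12 GB, 4 GB left
disk 4: place 12 GB, 10 GB left
disk 4: place 10 GB, 0 GB left
disk 5: place 8 GB, 17 GB left
disk 5: place 7 GB, 10 GB left
disk 5: place 7 GB, 3 GB left
disk 6: place 6 GB, 20 GB left
Final disks: [48,12] [44,17] [42,17] [42,12,10] [39,8,7,7] [38,6] [37] [37] [36].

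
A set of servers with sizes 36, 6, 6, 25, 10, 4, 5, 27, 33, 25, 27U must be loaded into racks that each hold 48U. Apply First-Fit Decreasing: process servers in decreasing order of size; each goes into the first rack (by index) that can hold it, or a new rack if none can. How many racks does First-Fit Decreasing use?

Sorted descending: 36, 33, 27, 27, 25, 25, 10, 6, 6, 5, 4.
36U → rack 1 (remaining 12U)
33U → rack 2 (remaining 15U)
27U → rack 3 (remaining 21U)
27U → rack 4 (remaining 21U)
25U → rack 5 (remaining 23U)
25U → rack 6 (remaining 23U)
10U → rack 1 (remaining 2U)
6U → rack 2 (remaining 9U)
6U → rack 2 (remaining 3U)
5U → rack 3 (remaining 16U)
4U → rack 3 (remaining 12U)

6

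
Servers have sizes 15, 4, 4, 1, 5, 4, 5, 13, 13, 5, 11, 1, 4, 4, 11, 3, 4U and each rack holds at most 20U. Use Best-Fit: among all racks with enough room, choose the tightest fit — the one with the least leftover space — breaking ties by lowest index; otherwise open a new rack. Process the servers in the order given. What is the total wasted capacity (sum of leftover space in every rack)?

15U → rack 1 (remaining 5U)
4U → rack 1 (remaining 1U)
4U → rack 2 (remaining 16U)
1U → rack 1 (remaining 0U)
5U → rack 2 (remaining 11U)
4U → rack 2 (remaining 7U)
5U → rack 2 (remaining 2U)
13U → rack 3 (remaining 7U)
13U → rack 4 (remaining 7U)
5U → rack 3 (remaining 2U)
11U → rack 5 (remaining 9U)
1U → rack 2 (remaining 1U)
4U → rack 4 (remaining 3U)
4U → rack 5 (remaining 5U)
11U → rack 6 (remaining 9U)
3U → rack 4 (remaining 0U)
4U → rack 5 (remaining 1U)
6 racks × 20U = 120U; used 107U; unused 13U.

13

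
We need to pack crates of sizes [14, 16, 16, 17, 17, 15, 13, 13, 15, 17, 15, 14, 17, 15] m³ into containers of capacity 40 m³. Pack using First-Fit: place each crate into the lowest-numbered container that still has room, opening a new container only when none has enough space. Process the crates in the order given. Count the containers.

7

Put 14 m³ in container 1; 26 m³ remain.
Put 16 m³ in container 1; 10 m³ remain.
Put 16 m³ in container 2; 24 m³ remain.
Put 17 m³ in container 2; 7 m³ remain.
Put 17 m³ in container 3; 23 m³ remain.
Put 15 m³ in container 3; 8 m³ remain.
Put 13 m³ in container 4; 27 m³ remain.
Put 13 m³ in container 4; 14 m³ remain.
Put 15 m³ in container 5; 25 m³ remain.
Put 17 m³ in container 5; 8 m³ remain.
Put 15 m³ in container 6; 25 m³ remain.
Put 14 m³ in container 4; 0 m³ remain.
Put 17 m³ in container 6; 8 m³ remain.
Put 15 m³ in container 7; 25 m³ remain.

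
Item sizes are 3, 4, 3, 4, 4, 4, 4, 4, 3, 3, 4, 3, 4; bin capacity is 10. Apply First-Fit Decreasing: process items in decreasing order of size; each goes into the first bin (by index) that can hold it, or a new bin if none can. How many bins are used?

6 bins

Sorted descending: 4, 4, 4, 4, 4, 4, 4, 4, 3, 3, 3, 3, 3.
bin 1: place 4, 6 left
bin 1: place 4, 2 left
bin 2: place 4, 6 left
bin 2: place 4, 2 left
bin 3: place 4, 6 left
bin 3: place 4, 2 left
bin 4: place 4, 6 left
bin 4: place 4, 2 left
bin 5: place 3, 7 left
bin 5: place 3, 4 left
bin 5: place 3, 1 left
bin 6: place 3, 7 left
bin 6: place 3, 4 left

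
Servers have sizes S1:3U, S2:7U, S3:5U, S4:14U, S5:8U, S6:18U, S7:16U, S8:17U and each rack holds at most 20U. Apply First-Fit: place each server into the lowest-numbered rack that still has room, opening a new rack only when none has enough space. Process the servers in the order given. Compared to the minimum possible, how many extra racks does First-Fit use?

First-Fit: [3,7,5] [14] [8] [18] [16] [17] → 6 racks.
Total size 88U; any packing needs at least ⌈88/20⌉ = 5 racks.
An optimal packing achieves that bound: [18] [17,3] [16] [14,5] [8,7] → 5 racks.
Excess: 6 − 5 = 1.

1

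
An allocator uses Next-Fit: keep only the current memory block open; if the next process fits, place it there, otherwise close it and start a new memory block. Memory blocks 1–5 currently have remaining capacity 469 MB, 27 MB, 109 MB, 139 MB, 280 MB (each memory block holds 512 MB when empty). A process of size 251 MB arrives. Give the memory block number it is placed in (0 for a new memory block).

Next-Fit only looks at memory block 5, which has 280 MB free.
251 MB fits there.

5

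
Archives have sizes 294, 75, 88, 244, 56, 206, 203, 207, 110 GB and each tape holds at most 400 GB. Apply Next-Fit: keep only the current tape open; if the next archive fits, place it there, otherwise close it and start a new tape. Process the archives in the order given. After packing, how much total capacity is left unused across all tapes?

517

Put 294 GB in tape 1; 106 GB remain.
Put 75 GB in tape 1; 31 GB remain.
Put 88 GB in tape 2; 312 GB remain.
Put 244 GB in tape 2; 68 GB remain.
Put 56 GB in tape 2; 12 GB remain.
Put 206 GB in tape 3; 194 GB remain.
Put 203 GB in tape 4; 197 GB remain.
Put 207 GB in tape 5; 193 GB remain.
Put 110 GB in tape 5; 83 GB remain.
5 tapes × 400 GB = 2000 GB; used 1483 GB; unused 517 GB.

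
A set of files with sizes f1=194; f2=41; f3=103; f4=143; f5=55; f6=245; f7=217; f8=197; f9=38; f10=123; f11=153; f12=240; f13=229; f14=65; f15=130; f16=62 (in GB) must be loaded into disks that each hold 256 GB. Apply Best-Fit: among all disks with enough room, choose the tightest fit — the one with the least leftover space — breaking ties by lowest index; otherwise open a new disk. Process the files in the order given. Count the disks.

disk 1: place f1 (194 GB), 62 GB left
disk 1: place f2 (41 GB), 21 GB left
disk 2: place f3 (103 GB), 153 GB left
disk 2: place f4 (143 GB), 10 GB left
disk 3: place f5 (55 GB), 201 GB left
disk 4: place f6 (245 GB), 11 GB left
disk 5: place f7 (217 GB), 39 GB left
disk 3: place f8 (197 GB), 4 GB left
disk 5: place f9 (38 GB), 1 GB left
disk 6: place f10 (123 GB), 133 GB left
disk 7: place f11 (153 GB), 103 GB left
disk 8: place f12 (240 GB), 16 GB left
disk 9: place f13 (229 GB), 27 GB left
disk 7: place f14 (65 GB), 38 GB left
disk 6: place f15 (130 GB), 3 GB left
disk 10: place f16 (62 GB), 194 GB left

10 disks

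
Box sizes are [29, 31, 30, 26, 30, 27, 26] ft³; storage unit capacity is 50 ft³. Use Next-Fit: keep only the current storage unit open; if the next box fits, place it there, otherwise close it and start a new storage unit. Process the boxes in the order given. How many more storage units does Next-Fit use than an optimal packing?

0

Next-Fit: [29] [31] [30] [26] [30] [27] [26] → 7 storage units.
7 boxes exceed 25 ft³ (half the capacity), and no two of those can share a storage unit, so at least 7 storage units are needed.
So 7 is already optimal.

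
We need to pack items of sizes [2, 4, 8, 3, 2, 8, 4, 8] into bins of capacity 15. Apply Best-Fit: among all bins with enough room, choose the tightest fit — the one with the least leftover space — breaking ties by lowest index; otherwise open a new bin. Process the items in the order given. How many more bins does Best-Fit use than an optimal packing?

Best-Fit: [2,4,8] [3,2,8] [4,8] → 3 bins.
Total size 39; any packing needs at least ⌈39/15⌉ = 3 bins.
So 3 is already optimal.

0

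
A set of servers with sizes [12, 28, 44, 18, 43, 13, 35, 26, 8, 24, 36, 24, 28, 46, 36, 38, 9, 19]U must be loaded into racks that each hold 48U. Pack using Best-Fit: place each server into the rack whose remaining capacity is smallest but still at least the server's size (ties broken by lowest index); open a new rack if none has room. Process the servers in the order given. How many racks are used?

12U → rack 1 (remaining 36U)
28U → rack 1 (remaining 8U)
44U → rack 2 (remaining 4U)
18U → rack 3 (remaining 30U)
43U → rack 4 (remaining 5U)
13U → rack 3 (remaining 17U)
35U → rack 5 (remaining 13U)
26U → rack 6 (remaining 22U)
8U → rack 1 (remaining 0U)
24U → rack 7 (remaining 24U)
36U → rack 8 (remaining 12U)
24U → rack 7 (remaining 0U)
28U → rack 9 (remaining 20U)
46U → rack 10 (remaining 2U)
36U → rack 11 (remaining 12U)
38U → rack 12 (remaining 10U)
9U → rack 12 (remaining 1U)
19U → rack 9 (remaining 1U)

12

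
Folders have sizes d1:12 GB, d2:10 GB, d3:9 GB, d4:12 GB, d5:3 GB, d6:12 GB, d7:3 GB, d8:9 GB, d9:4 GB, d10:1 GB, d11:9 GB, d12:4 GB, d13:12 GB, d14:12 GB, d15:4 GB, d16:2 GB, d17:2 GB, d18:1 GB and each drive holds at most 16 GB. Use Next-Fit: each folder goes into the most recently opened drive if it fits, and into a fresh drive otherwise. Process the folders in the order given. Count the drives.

drive 1: place d1 (12 GB), 4 GB left
drive 2: place d2 (10 GB), 6 GB left
drive 3: place d3 (9 GB), 7 GB left
drive 4: place d4 (12 GB), 4 GB left
drive 4: place d5 (3 GB), 1 GB left
drive 5: place d6 (12 GB), 4 GB left
drive 5: place d7 (3 GB), 1 GB left
drive 6: place d8 (9 GB), 7 GB left
drive 6: place d9 (4 GB), 3 GB left
drive 6: place d10 (1 GB), 2 GB left
drive 7: place d11 (9 GB), 7 GB left
drive 7: place d12 (4 GB), 3 GB left
drive 8: place d13 (12 GB), 4 GB left
drive 9: place d14 (12 GB), 4 GB left
drive 9: place d15 (4 GB), 0 GB left
drive 10: place d16 (2 GB), 14 GB left
drive 10: place d17 (2 GB), 12 GB left
drive 10: place d18 (1 GB), 11 GB left
Final drives: [12] [10] [9] [12,3] [12,3] [9,4,1] [9,4] [12] [12,4] [2,2,1].

10 drives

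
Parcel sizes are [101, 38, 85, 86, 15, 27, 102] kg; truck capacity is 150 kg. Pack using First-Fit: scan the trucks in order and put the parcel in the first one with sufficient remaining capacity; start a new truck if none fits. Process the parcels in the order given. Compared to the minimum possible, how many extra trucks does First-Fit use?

0

First-Fit: [101,38] [85,15,27] [86] [102] → 4 trucks.
Total size 454 kg; any packing needs at least ⌈454/150⌉ = 4 trucks.
So 4 is already optimal.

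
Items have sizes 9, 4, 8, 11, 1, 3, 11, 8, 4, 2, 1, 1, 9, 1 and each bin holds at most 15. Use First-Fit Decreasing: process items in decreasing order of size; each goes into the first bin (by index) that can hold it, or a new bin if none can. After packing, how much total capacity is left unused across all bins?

Sorted descending: 11, 11, 9, 9, 8, 8, 4, 4, 3, 2, 1, 1, 1, 1.
11 → bin 1 (remaining 4)
11 → bin 2 (remaining 4)
9 → bin 3 (remaining 6)
9 → bin 4 (remaining 6)
8 → bin 5 (remaining 7)
8 → bin 6 (remaining 7)
4 → bin 1 (remaining 0)
4 → bin 2 (remaining 0)
3 → bin 3 (remaining 3)
2 → bin 3 (remaining 1)
1 → bin 3 (remaining 0)
1 → bin 4 (remaining 5)
1 → bin 4 (remaining 4)
1 → bin 4 (remaining 3)
6 bins × 15 = 90; used 73; unused 17.

17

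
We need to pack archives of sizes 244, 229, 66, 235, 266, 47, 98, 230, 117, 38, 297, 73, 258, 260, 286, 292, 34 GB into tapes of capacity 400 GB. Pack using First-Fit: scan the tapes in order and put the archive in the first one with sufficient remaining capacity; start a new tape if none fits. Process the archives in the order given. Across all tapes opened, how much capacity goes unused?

930

Put 244 GB in tape 1; 156 GB remain.
Put 229 GB in tape 2; 171 GB remain.
Put 66 GB in tape 1; 90 GB remain.
Put 235 GB in tape 3; 165 GB remain.
Put 266 GB in tape 4; 134 GB remain.
Put 47 GB in tape 1; 43 GB remain.
Put 98 GB in tape 2; 73 GB remain.
Put 230 GB in tape 5; 170 GB remain.
Put 117 GB in tape 3; 48 GB remain.
Put 38 GB in tape 1; 5 GB remain.
Put 297 GB in tape 6; 103 GB remain.
Put 73 GB in tape 2; 0 GB remain.
Put 258 GB in tape 7; 142 GB remain.
Put 260 GB in tape 8; 140 GB remain.
Put 286 GB in tape 9; 114 GB remain.
Put 292 GB in tape 10; 108 GB remain.
Put 34 GB in tape 3; 14 GB remain.
10 tapes × 400 GB = 4000 GB; used 3070 GB; unused 930 GB.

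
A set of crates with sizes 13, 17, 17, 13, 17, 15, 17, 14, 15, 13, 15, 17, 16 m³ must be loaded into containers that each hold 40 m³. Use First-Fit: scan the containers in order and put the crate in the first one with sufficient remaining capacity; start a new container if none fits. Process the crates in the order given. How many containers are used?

13 m³ → container 1 (remaining 27 m³)
17 m³ → container 1 (remaining 10 m³)
17 m³ → container 2 (remaining 23 m³)
13 m³ → container 2 (remaining 10 m³)
17 m³ → container 3 (remaining 23 m³)
15 m³ → container 3 (remaining 8 m³)
17 m³ → container 4 (remaining 23 m³)
14 m³ → container 4 (remaining 9 m³)
15 m³ → container 5 (remaining 25 m³)
13 m³ → container 5 (remaining 12 m³)
15 m³ → container 6 (remaining 25 m³)
17 m³ → container 6 (remaining 8 m³)
16 m³ → container 7 (remaining 24 m³)
Final containers: [13,17] [17,13] [17,15] [17,14] [15,13] [15,17] [16].

7 containers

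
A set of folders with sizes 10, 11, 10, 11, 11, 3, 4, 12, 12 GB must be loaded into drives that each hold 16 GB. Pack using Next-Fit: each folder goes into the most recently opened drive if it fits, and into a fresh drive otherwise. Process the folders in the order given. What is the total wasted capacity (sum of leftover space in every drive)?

drive 1: place 10 GB, 6 GB left
drive 2: place 11 GB, 5 GB left
drive 3: place 10 GB, 6 GB left
drive 4: place 11 GB, 5 GB left
drive 5: place 11 GB, 5 GB left
drive 5: place 3 GB, 2 GB left
drive 6: place 4 GB, 12 GB left
drive 6: place 12 GB, 0 GB left
drive 7: place 12 GB, 4 GB left
7 drives × 16 GB = 112 GB; used 84 GB; unused 28 GB.

28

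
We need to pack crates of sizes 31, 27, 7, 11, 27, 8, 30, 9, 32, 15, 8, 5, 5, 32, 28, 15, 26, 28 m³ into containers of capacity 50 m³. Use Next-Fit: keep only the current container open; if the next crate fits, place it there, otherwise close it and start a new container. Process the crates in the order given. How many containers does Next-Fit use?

9

31 m³ → container 1 (remaining 19 m³)
27 m³ → container 2 (remaining 23 m³)
7 m³ → container 2 (remaining 16 m³)
11 m³ → container 2 (remaining 5 m³)
27 m³ → container 3 (remaining 23 m³)
8 m³ → container 3 (remaining 15 m³)
30 m³ → container 4 (remaining 20 m³)
9 m³ → container 4 (remaining 11 m³)
32 m³ → container 5 (remaining 18 m³)
15 m³ → container 5 (remaining 3 m³)
8 m³ → container 6 (remaining 42 m³)
5 m³ → container 6 (remaining 37 m³)
5 m³ → container 6 (remaining 32 m³)
32 m³ → container 6 (remaining 0 m³)
28 m³ → container 7 (remaining 22 m³)
15 m³ → container 7 (remaining 7 m³)
26 m³ → container 8 (remaining 24 m³)
28 m³ → container 9 (remaining 22 m³)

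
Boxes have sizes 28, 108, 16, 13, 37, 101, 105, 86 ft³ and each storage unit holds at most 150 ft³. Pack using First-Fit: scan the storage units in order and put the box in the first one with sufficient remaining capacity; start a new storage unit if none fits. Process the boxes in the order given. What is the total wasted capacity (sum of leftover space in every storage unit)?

106

28 ft³ → storage unit 1 (remaining 122 ft³)
108 ft³ → storage unit 1 (remaining 14 ft³)
16 ft³ → storage unit 2 (remaining 134 ft³)
13 ft³ → storage unit 1 (remaining 1 ft³)
37 ft³ → storage unit 2 (remaining 97 ft³)
101 ft³ → storage unit 3 (remaining 49 ft³)
105 ft³ → storage unit 4 (remaining 45 ft³)
86 ft³ → storage unit 2 (remaining 11 ft³)
4 storage units × 150 ft³ = 600 ft³; used 494 ft³; unused 106 ft³.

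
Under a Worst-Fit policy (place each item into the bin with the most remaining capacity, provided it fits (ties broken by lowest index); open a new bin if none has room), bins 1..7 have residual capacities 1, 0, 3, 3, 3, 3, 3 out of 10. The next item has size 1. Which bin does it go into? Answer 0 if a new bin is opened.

3

Bins with room: bin 1 (1), bin 3 (3), bin 4 (3), bin 5 (3), bin 6 (3), bin 7 (3).
Most room is bin 3 with 3 free.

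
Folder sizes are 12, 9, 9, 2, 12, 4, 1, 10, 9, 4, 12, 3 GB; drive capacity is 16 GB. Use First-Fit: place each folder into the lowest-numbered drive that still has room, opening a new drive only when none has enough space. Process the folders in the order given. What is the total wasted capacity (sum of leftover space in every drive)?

12 GB → drive 1 (remaining 4 GB)
9 GB → drive 2 (remaining 7 GB)
9 GB → drive 3 (remaining 7 GB)
2 GB → drive 1 (remaining 2 GB)
12 GB → drive 4 (remaining 4 GB)
4 GB → drive 2 (remaining 3 GB)
1 GB → drive 1 (remaining 1 GB)
10 GB → drive 5 (remaining 6 GB)
9 GB → drive 6 (remaining 7 GB)
4 GB → drive 3 (remaining 3 GB)
12 GB → drive 7 (remaining 4 GB)
3 GB → drive 2 (remaining 0 GB)
7 drives × 16 GB = 112 GB; used 87 GB; unused 25 GB.

25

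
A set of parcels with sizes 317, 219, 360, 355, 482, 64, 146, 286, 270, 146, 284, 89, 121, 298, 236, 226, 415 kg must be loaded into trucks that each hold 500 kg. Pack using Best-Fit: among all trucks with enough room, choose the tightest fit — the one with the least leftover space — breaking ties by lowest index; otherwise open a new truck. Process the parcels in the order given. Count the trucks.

317 kg → truck 1 (remaining 183 kg)
219 kg → truck 2 (remaining 281 kg)
360 kg → truck 3 (remaining 140 kg)
355 kg → truck 4 (remaining 145 kg)
482 kg → truck 5 (remaining 18 kg)
64 kg → truck 3 (remaining 76 kg)
146 kg → truck 1 (remaining 37 kg)
286 kg → truck 6 (remaining 214 kg)
270 kg → truck 2 (remaining 11 kg)
146 kg → truck 6 (remaining 68 kg)
284 kg → truck 7 (remaining 216 kg)
89 kg → truck 4 (remaining 56 kg)
121 kg → truck 7 (remaining 95 kg)
298 kg → truck 8 (remaining 202 kg)
236 kg → truck 9 (remaining 264 kg)
226 kg → truck 9 (remaining 38 kg)
415 kg → truck 10 (remaining 85 kg)
Final trucks: [317,146] [219,270] [360,64] [355,89] [482] [286,146] [284,121] [298] [236,226] [415].

10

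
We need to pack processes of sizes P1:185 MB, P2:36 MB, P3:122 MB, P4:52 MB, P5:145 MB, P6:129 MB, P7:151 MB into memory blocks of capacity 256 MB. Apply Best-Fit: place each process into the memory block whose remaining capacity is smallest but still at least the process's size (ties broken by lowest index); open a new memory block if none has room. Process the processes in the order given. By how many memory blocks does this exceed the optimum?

Best-Fit: [185,36] [122,52] [145] [129] [151] → 5 memory blocks.
Total size 820 MB; any packing needs at least ⌈820/256⌉ = 4 memory blocks.
An optimal packing achieves that bound: [185,52] [151,36] [145] [129,122] → 4 memory blocks.
Excess: 5 − 4 = 1.

1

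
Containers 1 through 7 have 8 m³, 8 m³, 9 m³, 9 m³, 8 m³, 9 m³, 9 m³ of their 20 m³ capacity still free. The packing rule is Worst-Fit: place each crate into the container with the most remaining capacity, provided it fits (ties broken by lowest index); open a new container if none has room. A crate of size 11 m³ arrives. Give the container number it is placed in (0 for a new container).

0

No container has ≥ 11 m³ free, so a new container is opened.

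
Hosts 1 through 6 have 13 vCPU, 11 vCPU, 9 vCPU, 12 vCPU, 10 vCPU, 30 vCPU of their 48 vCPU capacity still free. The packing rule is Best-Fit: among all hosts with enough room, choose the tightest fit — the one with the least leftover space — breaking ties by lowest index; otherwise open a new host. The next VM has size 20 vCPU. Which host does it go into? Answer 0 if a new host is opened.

6

Hosts with room: host 6 (30 vCPU).
Tightest fit is host 6 with 30 vCPU free.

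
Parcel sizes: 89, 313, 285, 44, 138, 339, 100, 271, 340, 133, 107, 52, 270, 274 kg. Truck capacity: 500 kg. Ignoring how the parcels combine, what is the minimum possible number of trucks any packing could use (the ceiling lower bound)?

6

Total size = 89 + 313 + 285 + 44 + 138 + 339 + 100 + 271 + 340 + 133 + 107 + 52 + 270 + 274 = 2755 kg.
⌈2755 / 500⌉ = 6.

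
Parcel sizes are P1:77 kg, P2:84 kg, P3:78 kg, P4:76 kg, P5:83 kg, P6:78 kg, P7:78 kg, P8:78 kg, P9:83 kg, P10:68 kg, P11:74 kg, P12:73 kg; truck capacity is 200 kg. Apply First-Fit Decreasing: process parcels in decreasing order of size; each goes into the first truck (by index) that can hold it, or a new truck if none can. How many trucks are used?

Sorted descending: 84, 83, 83, 78, 78, 78, 78, 77, 76, 74, 73, 68.
truck 1: place 84 kg, 116 kg left
truck 1: place 83 kg, 33 kg left
truck 2: place 83 kg, 117 kg left
truck 2: place 78 kg, 39 kg left
truck 3: place 78 kg, 122 kg left
truck 3: place 78 kg, 44 kg left
truck 4: place 78 kg, 122 kg left
truck 4: place 77 kg, 45 kg left
truck 5: place 76 kg, 124 kg left
truck 5: place 74 kg, 50 kg left
truck 6: place 73 kg, 127 kg left
truck 6: place 68 kg, 59 kg left
Final trucks: [84,83] [83,78] [78,78] [78,77] [76,74] [73,68].

6 trucks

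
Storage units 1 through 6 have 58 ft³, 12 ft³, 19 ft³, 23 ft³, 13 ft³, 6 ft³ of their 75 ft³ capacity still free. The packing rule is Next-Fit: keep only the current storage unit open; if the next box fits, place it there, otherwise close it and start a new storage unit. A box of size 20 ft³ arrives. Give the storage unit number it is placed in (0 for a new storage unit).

Next-Fit only looks at storage unit 6, which has 6 ft³ free.
20 ft³ does not fit, so a new storage unit is opened.

0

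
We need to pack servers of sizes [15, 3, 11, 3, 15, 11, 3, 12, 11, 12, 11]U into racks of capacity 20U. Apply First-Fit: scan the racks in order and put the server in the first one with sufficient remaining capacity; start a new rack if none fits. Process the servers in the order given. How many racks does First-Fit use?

Put 15U in rack 1; 5U remain.
Put 3U in rack 1; 2U remain.
Put 11U in rack 2; 9U remain.
Put 3U in rack 2; 6U remain.
Put 15U in rack 3; 5U remain.
Put 11U in rack 4; 9U remain.
Put 3U in rack 2; 3U remain.
Put 12U in rack 5; 8U remain.
Put 11U in rack 6; 9U remain.
Put 12U in rack 7; 8U remain.
Put 11U in rack 8; 9U remain.
Final racks: [15,3] [11,3,3] [15] [11] [12] [11] [12] [11].

8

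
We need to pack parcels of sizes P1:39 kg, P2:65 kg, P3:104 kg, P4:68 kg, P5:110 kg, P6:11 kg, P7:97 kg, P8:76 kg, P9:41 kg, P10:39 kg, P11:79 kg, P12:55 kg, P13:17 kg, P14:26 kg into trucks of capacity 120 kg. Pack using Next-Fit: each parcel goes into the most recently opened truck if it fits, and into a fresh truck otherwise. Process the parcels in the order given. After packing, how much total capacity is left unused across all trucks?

P1 (39 kg) → truck 1 (remaining 81 kg)
P2 (65 kg) → truck 1 (remaining 16 kg)
P3 (104 kg) → truck 2 (remaining 16 kg)
P4 (68 kg) → truck 3 (remaining 52 kg)
P5 (110 kg) → truck 4 (remaining 10 kg)
P6 (11 kg) → truck 5 (remaining 109 kg)
P7 (97 kg) → truck 5 (remaining 12 kg)
P8 (76 kg) → truck 6 (remaining 44 kg)
P9 (41 kg) → truck 6 (remaining 3 kg)
P10 (39 kg) → truck 7 (remaining 81 kg)
P11 (79 kg) → truck 7 (remaining 2 kg)
P12 (55 kg) → truck 8 (remaining 65 kg)
P13 (17 kg) → truck 8 (remaining 48 kg)
P14 (26 kg) → truck 8 (remaining 22 kg)
8 trucks × 120 kg = 960 kg; used 827 kg; unused 133 kg.

133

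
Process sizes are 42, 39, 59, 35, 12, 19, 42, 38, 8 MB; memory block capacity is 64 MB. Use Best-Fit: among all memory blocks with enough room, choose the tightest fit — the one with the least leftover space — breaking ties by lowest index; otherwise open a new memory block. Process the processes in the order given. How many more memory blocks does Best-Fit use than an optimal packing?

Best-Fit: [42,12,8] [39,19] [59] [35] [42] [38] → 6 memory blocks.
6 processes exceed 32 MB (half the capacity), and no two of those can share a memory block, so at least 6 memory blocks are needed.
So 6 is already optimal.

0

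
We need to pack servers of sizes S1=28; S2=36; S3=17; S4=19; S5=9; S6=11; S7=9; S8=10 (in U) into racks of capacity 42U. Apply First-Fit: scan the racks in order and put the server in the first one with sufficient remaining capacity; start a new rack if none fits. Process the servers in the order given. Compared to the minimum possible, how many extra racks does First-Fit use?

0

First-Fit: [28,9] [36] [17,19] [11,9,10] → 4 racks.
Total size 139U; any packing needs at least ⌈139/42⌉ = 4 racks.
So 4 is already optimal.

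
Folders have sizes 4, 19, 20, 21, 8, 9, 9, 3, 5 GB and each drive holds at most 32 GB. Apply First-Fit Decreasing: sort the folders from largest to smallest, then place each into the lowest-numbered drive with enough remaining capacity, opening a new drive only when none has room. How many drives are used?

Sorted descending: 21, 20, 19, 9, 9, 8, 5, 4, 3.
Put 21 GB in drive 1; 11 GB remain.
Put 20 GB in drive 2; 12 GB remain.
Put 19 GB in drive 3; 13 GB remain.
Put 9 GB in drive 1; 2 GB remain.
Put 9 GB in drive 2; 3 GB remain.
Put 8 GB in drive 3; 5 GB remain.
Put 5 GB in drive 3; 0 GB remain.
Put 4 GB in drive 4; 28 GB remain.
Put 3 GB in drive 2; 0 GB remain.
Final drives: [21,9] [20,9,3] [19,8,5] [4].

4 drives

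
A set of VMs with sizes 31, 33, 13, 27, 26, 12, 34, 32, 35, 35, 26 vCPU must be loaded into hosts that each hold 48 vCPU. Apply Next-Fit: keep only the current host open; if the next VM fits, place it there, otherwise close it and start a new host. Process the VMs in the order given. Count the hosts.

9 hosts

host 1: place 31 vCPU, 17 vCPU left
host 2: place 33 vCPU, 15 vCPU left
host 2: place 13 vCPU, 2 vCPU left
host 3: place 27 vCPU, 21 vCPU left
host 4: place 26 vCPU, 22 vCPU left
host 4: place 12 vCPU, 10 vCPU left
host 5: place 34 vCPU, 14 vCPU left
host 6: place 32 vCPU, 16 vCPU left
host 7: place 35 vCPU, 13 vCPU left
host 8: place 35 vCPU, 13 vCPU left
host 9: place 26 vCPU, 22 vCPU left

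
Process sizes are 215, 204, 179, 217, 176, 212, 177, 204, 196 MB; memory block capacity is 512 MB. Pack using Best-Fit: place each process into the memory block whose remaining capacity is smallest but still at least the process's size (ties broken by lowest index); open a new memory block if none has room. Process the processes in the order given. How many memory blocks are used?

5

215 MB → memory block 1 (remaining 297 MB)
204 MB → memory block 1 (remaining 93 MB)
179 MB → memory block 2 (remaining 333 MB)
217 MB → memory block 2 (remaining 116 MB)
176 MB → memory block 3 (remaining 336 MB)
212 MB → memory block 3 (remaining 124 MB)
177 MB → memory block 4 (remaining 335 MB)
204 MB → memory block 4 (remaining 131 MB)
196 MB → memory block 5 (remaining 316 MB)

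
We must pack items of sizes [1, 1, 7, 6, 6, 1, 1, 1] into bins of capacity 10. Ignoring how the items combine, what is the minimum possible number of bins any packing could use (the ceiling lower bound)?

Total size = 1 + 1 + 7 + 6 + 6 + 1 + 1 + 1 = 24.
⌈24 / 10⌉ = 3.

3 bins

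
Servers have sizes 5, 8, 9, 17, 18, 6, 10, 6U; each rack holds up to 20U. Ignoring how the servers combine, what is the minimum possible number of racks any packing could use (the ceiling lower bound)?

Total size = 5 + 8 + 9 + 17 + 18 + 6 + 10 + 6 = 79U.
⌈79 / 20⌉ = 4.

4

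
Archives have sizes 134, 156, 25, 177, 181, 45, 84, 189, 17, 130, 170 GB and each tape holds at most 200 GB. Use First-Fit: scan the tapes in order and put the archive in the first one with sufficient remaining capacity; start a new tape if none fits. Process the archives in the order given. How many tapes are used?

8

Put 134 GB in tape 1; 66 GB remain.
Put 156 GB in tape 2; 44 GB remain.
Put 25 GB in tape 1; 41 GB remain.
Put 177 GB in tape 3; 23 GB remain.
Put 181 GB in tape 4; 19 GB remain.
Put 45 GB in tape 5; 155 GB remain.
Put 84 GB in tape 5; 71 GB remain.
Put 189 GB in tape 6; 11 GB remain.
Put 17 GB in tape 1; 24 GB remain.
Put 130 GB in tape 7; 70 GB remain.
Put 170 GB in tape 8; 30 GB remain.
Final tapes: [134,25,17] [156] [177] [181] [45,84] [189] [130] [170].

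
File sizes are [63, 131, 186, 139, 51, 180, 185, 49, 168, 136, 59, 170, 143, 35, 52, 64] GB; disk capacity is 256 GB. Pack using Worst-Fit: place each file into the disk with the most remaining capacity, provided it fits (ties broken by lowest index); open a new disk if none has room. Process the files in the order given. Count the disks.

63 GB → disk 1 (remaining 193 GB)
131 GB → disk 1 (remaining 62 GB)
186 GB → disk 2 (remaining 70 GB)
139 GB → disk 3 (remaining 117 GB)
51 GB → disk 3 (remaining 66 GB)
180 GB → disk 4 (remaining 76 GB)
185 GB → disk 5 (remaining 71 GB)
49 GB → disk 4 (remaining 27 GB)
168 GB → disk 6 (remaining 88 GB)
136 GB → disk 7 (remaining 120 GB)
59 GB → disk 7 (remaining 61 GB)
170 GB → disk 8 (remaining 86 GB)
143 GB → disk 9 (remaining 113 GB)
35 GB → disk 9 (remaining 78 GB)
52 GB → disk 6 (remaining 36 GB)
64 GB → disk 8 (remaining 22 GB)

9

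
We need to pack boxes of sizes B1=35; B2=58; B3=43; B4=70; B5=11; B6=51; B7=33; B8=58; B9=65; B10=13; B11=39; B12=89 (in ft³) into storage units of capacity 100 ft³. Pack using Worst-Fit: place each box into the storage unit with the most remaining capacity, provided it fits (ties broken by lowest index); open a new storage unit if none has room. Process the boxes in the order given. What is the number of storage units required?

7

Put B1 (35 ft³) in storage unit 1; 65 ft³ remain.
Put B2 (58 ft³) in storage unit 1; 7 ft³ remain.
Put B3 (43 ft³) in storage unit 2; 57 ft³ remain.
Put B4 (70 ft³) in storage unit 3; 30 ft³ remain.
Put B5 (11 ft³) in storage unit 2; 46 ft³ remain.
Put B6 (51 ft³) in storage unit 4; 49 ft³ remain.
Put B7 (33 ft³) in storage unit 4; 16 ft³ remain.
Put B8 (58 ft³) in storage unit 5; 42 ft³ remain.
Put B9 (65 ft³) in storage unit 6; 35 ft³ remain.
Put B10 (13 ft³) in storage unit 2; 33 ft³ remain.
Put B11 (39 ft³) in storage unit 5; 3 ft³ remain.
Put B12 (89 ft³) in storage unit 7; 11 ft³ remain.
Final storage units: [35,58] [43,11,13] [70] [51,33] [58,39] [65] [89].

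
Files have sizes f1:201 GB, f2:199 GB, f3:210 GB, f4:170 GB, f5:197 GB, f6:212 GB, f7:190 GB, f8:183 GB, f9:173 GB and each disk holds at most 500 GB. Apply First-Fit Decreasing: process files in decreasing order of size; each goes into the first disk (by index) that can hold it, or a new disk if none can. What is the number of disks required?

5

Sorted descending: 212, 210, 201, 199, 197, 190, 183, 173, 170.
disk 1: place 212 GB, 288 GB left
disk 1: place 210 GB, 78 GB left
disk 2: place 201 GB, 299 GB left
disk 2: place 199 GB, 100 GB left
disk 3: place 197 GB, 303 GB left
disk 3: place 190 GB, 113 GB left
disk 4: place 183 GB, 317 GB left
disk 4: place 173 GB, 144 GB left
disk 5: place 170 GB, 330 GB left
Final disks: [212,210] [201,199] [197,190] [183,173] [170].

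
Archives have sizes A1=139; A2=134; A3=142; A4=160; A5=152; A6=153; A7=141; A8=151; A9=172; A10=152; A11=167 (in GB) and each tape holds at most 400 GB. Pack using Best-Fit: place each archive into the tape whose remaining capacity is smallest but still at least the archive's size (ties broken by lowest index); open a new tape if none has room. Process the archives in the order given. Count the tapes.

6 tapes

Put A1 (139 GB) in tape 1; 261 GB remain.
Put A2 (134 GB) in tape 1; 127 GB remain.
Put A3 (142 GB) in tape 2; 258 GB remain.
Put A4 (160 GB) in tape 2; 98 GB remain.
Put A5 (152 GB) in tape 3; 248 GB remain.
Put A6 (153 GB) in tape 3; 95 GB remain.
Put A7 (141 GB) in tape 4; 259 GB remain.
Put A8 (151 GB) in tape 4; 108 GB remain.
Put A9 (172 GB) in tape 5; 228 GB remain.
Put A10 (152 GB) in tape 5; 76 GB remain.
Put A11 (167 GB) in tape 6; 233 GB remain.
Final tapes: [139,134] [142,160] [152,153] [141,151] [172,152] [167].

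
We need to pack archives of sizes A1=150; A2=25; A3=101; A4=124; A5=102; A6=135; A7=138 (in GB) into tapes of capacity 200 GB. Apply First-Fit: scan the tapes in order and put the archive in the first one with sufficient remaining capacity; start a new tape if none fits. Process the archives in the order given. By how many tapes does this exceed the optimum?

First-Fit: [150,25] [101] [124] [102] [135] [138] → 6 tapes.
6 archives exceed 100 GB (half the capacity), and no two of those can share a tape, so at least 6 tapes are needed.
So 6 is already optimal.

0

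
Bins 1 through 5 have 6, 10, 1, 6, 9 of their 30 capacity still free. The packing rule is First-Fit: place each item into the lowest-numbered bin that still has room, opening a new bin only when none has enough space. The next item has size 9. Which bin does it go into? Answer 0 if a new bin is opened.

Bins with room: bin 2 (10), bin 5 (9).
The first with room is bin 2.

2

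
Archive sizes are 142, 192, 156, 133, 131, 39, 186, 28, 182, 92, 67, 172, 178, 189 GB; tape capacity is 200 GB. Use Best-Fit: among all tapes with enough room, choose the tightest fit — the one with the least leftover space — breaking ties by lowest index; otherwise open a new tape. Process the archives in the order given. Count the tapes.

11

142 GB → tape 1 (remaining 58 GB)
192 GB → tape 2 (remaining 8 GB)
156 GB → tape 3 (remaining 44 GB)
133 GB → tape 4 (remaining 67 GB)
131 GB → tape 5 (remaining 69 GB)
39 GB → tape 3 (remaining 5 GB)
186 GB → tape 6 (remaining 14 GB)
28 GB → tape 1 (remaining 30 GB)
182 GB → tape 7 (remaining 18 GB)
92 GB → tape 8 (remaining 108 GB)
67 GB → tape 4 (remaining 0 GB)
172 GB → tape 9 (remaining 28 GB)
178 GB → tape 10 (remaining 22 GB)
189 GB → tape 11 (remaining 11 GB)
Final tapes: [142,28] [192] [156,39] [133,67] [131] [186] [182] [92] [172] [178] [189].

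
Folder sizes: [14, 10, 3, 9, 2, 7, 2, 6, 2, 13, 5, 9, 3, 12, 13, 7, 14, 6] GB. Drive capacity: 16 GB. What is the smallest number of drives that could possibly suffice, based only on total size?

9 drives

Total size = 14 + 10 + 3 + 9 + 2 + 7 + 2 + 6 + 2 + 13 + 5 + 9 + 3 + 12 + 13 + 7 + 14 + 6 = 137 GB.
⌈137 / 16⌉ = 9.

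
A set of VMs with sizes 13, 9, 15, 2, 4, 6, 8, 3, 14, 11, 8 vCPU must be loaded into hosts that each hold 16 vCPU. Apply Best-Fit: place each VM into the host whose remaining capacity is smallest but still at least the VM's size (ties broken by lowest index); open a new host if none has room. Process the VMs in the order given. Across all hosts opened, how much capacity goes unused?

19

13 vCPU → host 1 (remaining 3 vCPU)
9 vCPU → host 2 (remaining 7 vCPU)
15 vCPU → host 3 (remaining 1 vCPU)
2 vCPU → host 1 (remaining 1 vCPU)
4 vCPU → host 2 (remaining 3 vCPU)
6 vCPU → host 4 (remaining 10 vCPU)
8 vCPU → host 4 (remaining 2 vCPU)
3 vCPU → host 2 (remaining 0 vCPU)
14 vCPU → host 5 (remaining 2 vCPU)
11 vCPU → host 6 (remaining 5 vCPU)
8 vCPU → host 7 (remaining 8 vCPU)
7 hosts × 16 vCPU = 112 vCPU; used 93 vCPU; unused 19 vCPU.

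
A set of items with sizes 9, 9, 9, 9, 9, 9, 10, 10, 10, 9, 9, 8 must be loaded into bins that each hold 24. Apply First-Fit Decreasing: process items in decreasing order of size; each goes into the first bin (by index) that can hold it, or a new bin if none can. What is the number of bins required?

Sorted descending: 10, 10, 10, 9, 9, 9, 9, 9, 9, 9, 9, 8.
bin 1: place 10, 14 left
bin 1: place 10, 4 left
bin 2: place 10, 14 left
bin 2: place 9, 5 left
bin 3: place 9, 15 left
bin 3: place 9, 6 left
bin 4: place 9, 15 left
bin 4: place 9, 6 left
bin 5: place 9, 15 left
bin 5: place 9, 6 left
bin 6: place 9, 15 left
bin 6: place 8, 7 left
Final bins: [10,10] [10,9] [9,9] [9,9] [9,9] [9,8].

6 bins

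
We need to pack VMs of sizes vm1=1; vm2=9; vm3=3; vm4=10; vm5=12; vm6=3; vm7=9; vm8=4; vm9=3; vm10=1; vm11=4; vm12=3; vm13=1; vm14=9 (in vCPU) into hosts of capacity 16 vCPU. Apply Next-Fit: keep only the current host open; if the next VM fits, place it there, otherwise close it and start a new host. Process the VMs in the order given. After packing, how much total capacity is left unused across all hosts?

24

vm1 (1 vCPU) → host 1 (remaining 15 vCPU)
vm2 (9 vCPU) → host 1 (remaining 6 vCPU)
vm3 (3 vCPU) → host 1 (remaining 3 vCPU)
vm4 (10 vCPU) → host 2 (remaining 6 vCPU)
vm5 (12 vCPU) → host 3 (remaining 4 vCPU)
vm6 (3 vCPU) → host 3 (remaining 1 vCPU)
vm7 (9 vCPU) → host 4 (remaining 7 vCPU)
vm8 (4 vCPU) → host 4 (remaining 3 vCPU)
vm9 (3 vCPU) → host 4 (remaining 0 vCPU)
vm10 (1 vCPU) → host 5 (remaining 15 vCPU)
vm11 (4 vCPU) → host 5 (remaining 11 vCPU)
vm12 (3 vCPU) → host 5 (remaining 8 vCPU)
vm13 (1 vCPU) → host 5 (remaining 7 vCPU)
vm14 (9 vCPU) → host 6 (remaining 7 vCPU)
6 hosts × 16 vCPU = 96 vCPU; used 72 vCPU; unused 24 vCPU.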